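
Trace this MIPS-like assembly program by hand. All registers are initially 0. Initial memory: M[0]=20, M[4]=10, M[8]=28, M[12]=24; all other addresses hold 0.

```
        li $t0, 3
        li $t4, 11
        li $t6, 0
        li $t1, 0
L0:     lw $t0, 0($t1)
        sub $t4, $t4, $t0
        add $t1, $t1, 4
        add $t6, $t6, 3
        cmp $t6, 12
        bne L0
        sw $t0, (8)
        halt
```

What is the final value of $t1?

after li $t0, 3: $t0=3
after li $t4, 11: $t4=11
after li $t6, 0: $t6=0
after li $t1, 0: $t1=0
after lw $t0, 0($t1): $t0=M[0]=20
after sub $t4, $t4, $t0: $t4=11-20=-9
after add $t1, $t1, 4: $t1=0+4=4
after add $t6, $t6, 3: $t6=0+3=3
cmp $t6, 12  (cmp 3,12)
bne L0: taken
after lw $t0, 0($t1): $t0=M[4]=10
after sub $t4, $t4, $t0: $t4=(-9)-10=-19
after add $t1, $t1, 4: $t1=4+4=8
after add $t6, $t6, 3: $t6=3+3=6
cmp $t6, 12  (cmp 6,12)
bne L0: taken
after lw $t0, 0($t1): $t0=M[8]=28
after sub $t4, $t4, $t0: $t4=(-19)-28=-47
after add $t1, $t1, 4: $t1=8+4=12
after add $t6, $t6, 3: $t6=6+3=9
cmp $t6, 12  (cmp 9,12)
bne L0: taken
after lw $t0, 0($t1): $t0=M[12]=24
after sub $t4, $t4, $t0: $t4=(-47)-24=-71
after add $t1, $t1, 4: $t1=12+4=16
after add $t6, $t6, 3: $t6=9+3=12
cmp $t6, 12  (cmp 12,12)
bne L0: not taken
sw $t0, (8) → M[8]=24
halt.

16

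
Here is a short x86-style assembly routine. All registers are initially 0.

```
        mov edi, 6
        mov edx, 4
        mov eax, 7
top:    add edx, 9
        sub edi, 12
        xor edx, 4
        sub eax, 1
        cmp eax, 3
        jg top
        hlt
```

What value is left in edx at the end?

32

mov edi, 6 → edi=6
mov edx, 4 → edx=4
mov eax, 7 → eax=7
add edx, 9 → edx=4+9=13
sub edi, 12 → edi=6-12=-6
xor edx, 4 → edx=13^4=9
sub eax, 1 → eax=7-1=6
cmp eax, 3  (cmp 6,3)
jg top: taken
add edx, 9 → edx=9+9=18
sub edi, 12 → edi=(-6)-12=-18
xor edx, 4 → edx=18^4=22
sub eax, 1 → eax=6-1=5
cmp eax, 3  (cmp 5,3)
jg top: taken
add edx, 9 → edx=22+9=31
sub edi, 12 → edi=(-18)-12=-30
xor edx, 4 → edx=31^4=27
sub eax, 1 → eax=5-1=4
cmp eax, 3  (cmp 4,3)
jg top: taken
add edx, 9 → edx=27+9=36
sub edi, 12 → edi=(-30)-12=-42
xor edx, 4 → edx=36^4=32
sub eax, 1 → eax=4-1=3
cmp eax, 3  (cmp 3,3)
jg top: not taken
halt.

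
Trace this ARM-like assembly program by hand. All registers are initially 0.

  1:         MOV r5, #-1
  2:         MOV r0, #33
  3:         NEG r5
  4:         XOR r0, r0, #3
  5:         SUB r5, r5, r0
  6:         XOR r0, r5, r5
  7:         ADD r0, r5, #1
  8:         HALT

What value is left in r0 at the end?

-32

MOV r5, #-1 → r5=-1
MOV r0, #33 → r0=33
NEG r5 → r5=-(-1)=1
XOR r0, r0, #3 → r0=33^3=34
SUB r5, r5, r0 → r5=1-34=-33
XOR r0, r5, r5 → r0=(-33)^(-33)=0
ADD r0, r5, #1 → r0=(-33)+1=-32
halt.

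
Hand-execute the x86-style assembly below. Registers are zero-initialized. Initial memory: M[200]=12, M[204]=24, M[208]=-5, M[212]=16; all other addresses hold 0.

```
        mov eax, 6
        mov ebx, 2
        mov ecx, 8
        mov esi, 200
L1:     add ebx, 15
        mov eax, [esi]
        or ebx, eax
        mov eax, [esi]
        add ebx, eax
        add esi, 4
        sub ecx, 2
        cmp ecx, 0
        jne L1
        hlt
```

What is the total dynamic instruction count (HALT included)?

41

after mov eax, 6: eax=6
after mov ebx, 2: ebx=2
after mov ecx, 8: ecx=8
after mov esi, 200: esi=200
after add ebx, 15: ebx=2+15=17
after mov eax, [esi]: eax=M[200]=12
after or ebx, eax: ebx=17|12=29
after mov eax, [esi]: eax=M[200]=12
after add ebx, eax: ebx=29+12=41
after add esi, 4: esi=200+4=204
after sub ecx, 2: ecx=8-2=6
cmp ecx, 0  (cmp 6,0)
jne L1: taken
after add ebx, 15: ebx=41+15=56
after mov eax, [esi]: eax=M[204]=24
after or ebx, eax: ebx=56|24=56
after mov eax, [esi]: eax=M[204]=24
after add ebx, eax: ebx=56+24=80
after add esi, 4: esi=204+4=208
after sub ecx, 2: ecx=6-2=4
cmp ecx, 0  (cmp 4,0)
jne L1: taken
after add ebx, 15: ebx=80+15=95
after mov eax, [esi]: eax=M[208]=-5
after or ebx, eax: ebx=95|(-5)=-1
after mov eax, [esi]: eax=M[208]=-5
after add ebx, eax: ebx=(-1)+(-5)=-6
after add esi, 4: esi=208+4=212
after sub ecx, 2: ecx=4-2=2
cmp ecx, 0  (cmp 2,0)
jne L1: taken
after add ebx, 15: ebx=(-6)+15=9
after mov eax, [esi]: eax=M[212]=16
after or ebx, eax: ebx=9|16=25
after mov eax, [esi]: eax=M[212]=16
after add ebx, eax: ebx=25+16=41
after add esi, 4: esi=212+4=216
after sub ecx, 2: ecx=2-2=0
cmp ecx, 0  (cmp 0,0)
jne L1: not taken
halt.
Total executed instructions: 41.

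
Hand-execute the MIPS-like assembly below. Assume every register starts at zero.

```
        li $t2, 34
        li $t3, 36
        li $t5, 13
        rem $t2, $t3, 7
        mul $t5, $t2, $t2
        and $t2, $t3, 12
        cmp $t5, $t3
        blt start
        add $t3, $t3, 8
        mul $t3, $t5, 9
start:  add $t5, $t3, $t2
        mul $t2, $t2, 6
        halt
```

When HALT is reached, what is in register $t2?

24

after li $t2, 34: $t2=34
after li $t3, 36: $t3=36
after li $t5, 13: $t5=13
after rem $t2, $t3, 7: $t2=36%7=1
after mul $t5, $t2, $t2: $t5=1*1=1
after and $t2, $t3, 12: $t2=36&12=4
cmp $t5, $t3  (cmp 1,36)
blt start: taken
after add $t5, $t3, $t2: $t5=36+4=40
after mul $t2, $t2, 6: $t2=4*6=24
halt.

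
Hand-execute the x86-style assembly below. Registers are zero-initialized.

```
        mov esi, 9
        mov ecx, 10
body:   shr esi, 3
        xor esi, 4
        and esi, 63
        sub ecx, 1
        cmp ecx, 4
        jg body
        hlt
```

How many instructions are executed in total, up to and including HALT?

after mov esi, 9: esi=9
after mov ecx, 10: ecx=10
after shr esi, 3: esi=9>>3=1
after xor esi, 4: esi=1^4=5
after and esi, 63: esi=5&63=5
after sub ecx, 1: ecx=10-1=9
cmp ecx, 4  (cmp 9,4)
jg body: taken
after shr esi, 3: esi=5>>3=0
after xor esi, 4: esi=0^4=4
after and esi, 63: esi=4&63=4
after sub ecx, 1: ecx=9-1=8
cmp ecx, 4  (cmp 8,4)
jg body: taken
after shr esi, 3: esi=4>>3=0
after xor esi, 4: esi=0^4=4
after and esi, 63: esi=4&63=4
after sub ecx, 1: ecx=8-1=7
cmp ecx, 4  (cmp 7,4)
jg body: taken
after shr esi, 3: esi=4>>3=0
after xor esi, 4: esi=0^4=4
after and esi, 63: esi=4&63=4
after sub ecx, 1: ecx=7-1=6
cmp ecx, 4  (cmp 6,4)
jg body: taken
after shr esi, 3: esi=4>>3=0
after xor esi, 4: esi=0^4=4
after and esi, 63: esi=4&63=4
after sub ecx, 1: ecx=6-1=5
cmp ecx, 4  (cmp 5,4)
jg body: taken
after shr esi, 3: esi=4>>3=0
after xor esi, 4: esi=0^4=4
after and esi, 63: esi=4&63=4
after sub ecx, 1: ecx=5-1=4
cmp ecx, 4  (cmp 4,4)
jg body: not taken
halt.
Total executed instructions: 39.

39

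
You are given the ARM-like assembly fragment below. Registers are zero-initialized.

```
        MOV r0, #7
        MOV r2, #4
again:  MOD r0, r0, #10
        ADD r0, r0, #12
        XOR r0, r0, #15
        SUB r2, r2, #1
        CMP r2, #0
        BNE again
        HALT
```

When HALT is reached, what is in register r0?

27

r0=7
r2=4
r0=7%10=7
r0=7+12=19
r0=19^15=28
r2=4-1=3
CMP r2, #0  (cmp 3,0)
BNE again: taken
r0=28%10=8
r0=8+12=20
r0=20^15=27
r2=3-1=2
CMP r2, #0  (cmp 2,0)
BNE again: taken
r0=27%10=7
r0=7+12=19
r0=19^15=28
r2=2-1=1
CMP r2, #0  (cmp 1,0)
BNE again: taken
r0=28%10=8
r0=8+12=20
r0=20^15=27
r2=1-1=0
CMP r2, #0  (cmp 0,0)
BNE again: not taken
halt.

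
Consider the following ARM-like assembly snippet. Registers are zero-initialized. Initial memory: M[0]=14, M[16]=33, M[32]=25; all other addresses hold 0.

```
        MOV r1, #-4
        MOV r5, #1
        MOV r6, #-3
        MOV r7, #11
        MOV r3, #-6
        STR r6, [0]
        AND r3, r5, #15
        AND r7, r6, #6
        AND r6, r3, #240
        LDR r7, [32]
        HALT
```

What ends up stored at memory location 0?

-3

r1=-4
r5=1
r6=-3
r7=11
r3=-6
STR r6, [0] → M[0]=-3
r3=1&15=1
r7=(-3)&6=4
r6=1&240=0
r7=M[32]=25
halt.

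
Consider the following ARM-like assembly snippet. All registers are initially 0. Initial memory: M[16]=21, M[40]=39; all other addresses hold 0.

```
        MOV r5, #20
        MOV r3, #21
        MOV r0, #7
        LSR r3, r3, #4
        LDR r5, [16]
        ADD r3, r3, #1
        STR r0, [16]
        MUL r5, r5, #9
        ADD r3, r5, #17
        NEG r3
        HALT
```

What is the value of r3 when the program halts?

-206

MOV r5, #20 → r5=20
MOV r3, #21 → r3=21
MOV r0, #7 → r0=7
LSR r3, r3, #4 → r3=21>>4=1
LDR r5, [16] → r5=M[16]=21
ADD r3, r3, #1 → r3=1+1=2
STR r0, [16] → M[16]=7
MUL r5, r5, #9 → r5=21*9=189
ADD r3, r5, #17 → r3=189+17=206
NEG r3 → r3=-(206)=-206
halt.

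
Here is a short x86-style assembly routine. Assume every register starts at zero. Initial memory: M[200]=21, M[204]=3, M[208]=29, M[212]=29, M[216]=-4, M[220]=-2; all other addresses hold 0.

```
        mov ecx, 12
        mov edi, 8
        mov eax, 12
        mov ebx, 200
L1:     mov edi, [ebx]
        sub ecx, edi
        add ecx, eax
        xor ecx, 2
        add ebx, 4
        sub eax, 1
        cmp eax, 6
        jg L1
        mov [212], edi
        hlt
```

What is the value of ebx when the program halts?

mov ecx, 12 → ecx=12
mov edi, 8 → edi=8
mov eax, 12 → eax=12
mov ebx, 200 → ebx=200
mov edi, [ebx] → edi=M[200]=21
sub ecx, edi → ecx=12-21=-9
add ecx, eax → ecx=(-9)+12=3
xor ecx, 2 → ecx=3^2=1
add ebx, 4 → ebx=200+4=204
sub eax, 1 → eax=12-1=11
cmp eax, 6  (cmp 11,6)
jg L1: taken
mov edi, [ebx] → edi=M[204]=3
sub ecx, edi → ecx=1-3=-2
add ecx, eax → ecx=(-2)+11=9
xor ecx, 2 → ecx=9^2=11
add ebx, 4 → ebx=204+4=208
sub eax, 1 → eax=11-1=10
cmp eax, 6  (cmp 10,6)
jg L1: taken
mov edi, [ebx] → edi=M[208]=29
sub ecx, edi → ecx=11-29=-18
add ecx, eax → ecx=(-18)+10=-8
xor ecx, 2 → ecx=(-8)^2=-6
add ebx, 4 → ebx=208+4=212
sub eax, 1 → eax=10-1=9
cmp eax, 6  (cmp 9,6)
jg L1: taken
mov edi, [ebx] → edi=M[212]=29
sub ecx, edi → ecx=(-6)-29=-35
add ecx, eax → ecx=(-35)+9=-26
xor ecx, 2 → ecx=(-26)^2=-28
add ebx, 4 → ebx=212+4=216
sub eax, 1 → eax=9-1=8
cmp eax, 6  (cmp 8,6)
jg L1: taken
mov edi, [ebx] → edi=M[216]=-4
sub ecx, edi → ecx=(-28)-(-4)=-24
add ecx, eax → ecx=(-24)+8=-16
xor ecx, 2 → ecx=(-16)^2=-14
add ebx, 4 → ebx=216+4=220
sub eax, 1 → eax=8-1=7
cmp eax, 6  (cmp 7,6)
jg L1: taken
mov edi, [ebx] → edi=M[220]=-2
sub ecx, edi → ecx=(-14)-(-2)=-12
add ecx, eax → ecx=(-12)+7=-5
xor ecx, 2 → ecx=(-5)^2=-7
add ebx, 4 → ebx=220+4=224
sub eax, 1 → eax=7-1=6
cmp eax, 6  (cmp 6,6)
jg L1: not taken
mov [212], edi → M[212]=-2
halt.

224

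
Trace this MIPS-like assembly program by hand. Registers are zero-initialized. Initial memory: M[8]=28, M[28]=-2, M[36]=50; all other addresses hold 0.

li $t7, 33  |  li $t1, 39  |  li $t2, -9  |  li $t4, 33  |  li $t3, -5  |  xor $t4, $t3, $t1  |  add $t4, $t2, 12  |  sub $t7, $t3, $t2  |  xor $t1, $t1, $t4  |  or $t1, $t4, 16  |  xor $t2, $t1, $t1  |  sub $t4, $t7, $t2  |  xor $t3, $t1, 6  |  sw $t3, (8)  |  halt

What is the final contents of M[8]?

$t7=33
$t1=39
$t2=-9
$t4=33
$t3=-5
$t4=(-5)^39=-36
$t4=(-9)+12=3
$t7=(-5)-(-9)=4
$t1=39^3=36
$t1=3|16=19
$t2=19^19=0
$t4=4-0=4
$t3=19^6=21
sw $t3, (8) → M[8]=21
halt.

21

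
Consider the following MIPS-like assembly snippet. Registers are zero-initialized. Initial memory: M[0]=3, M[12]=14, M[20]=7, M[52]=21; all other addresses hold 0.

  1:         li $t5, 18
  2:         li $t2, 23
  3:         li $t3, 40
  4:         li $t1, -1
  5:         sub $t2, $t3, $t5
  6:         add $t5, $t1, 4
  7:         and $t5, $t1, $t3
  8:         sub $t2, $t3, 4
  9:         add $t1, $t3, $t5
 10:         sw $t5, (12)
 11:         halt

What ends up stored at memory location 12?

after li $t5, 18: $t5=18
after li $t2, 23: $t2=23
after li $t3, 40: $t3=40
after li $t1, -1: $t1=-1
after sub $t2, $t3, $t5: $t2=40-18=22
after add $t5, $t1, 4: $t5=(-1)+4=3
after and $t5, $t1, $t3: $t5=(-1)&40=40
after sub $t2, $t3, 4: $t2=40-4=36
after add $t1, $t3, $t5: $t1=40+40=80
sw $t5, (12) → M[12]=40
halt.

40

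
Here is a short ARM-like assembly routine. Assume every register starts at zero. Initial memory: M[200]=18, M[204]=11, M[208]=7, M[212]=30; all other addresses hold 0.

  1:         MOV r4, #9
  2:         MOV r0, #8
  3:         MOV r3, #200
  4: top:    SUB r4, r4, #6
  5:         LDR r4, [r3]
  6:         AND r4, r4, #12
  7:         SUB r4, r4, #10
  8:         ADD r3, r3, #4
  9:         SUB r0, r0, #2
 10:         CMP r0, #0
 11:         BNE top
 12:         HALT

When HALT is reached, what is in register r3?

r4=9
r0=8
r3=200
r4=9-6=3
r4=M[200]=18
r4=18&12=0
r4=0-10=-10
r3=200+4=204
r0=8-2=6
CMP r0, #0  (cmp 6,0)
BNE top: taken
r4=(-10)-6=-16
r4=M[204]=11
r4=11&12=8
r4=8-10=-2
r3=204+4=208
r0=6-2=4
CMP r0, #0  (cmp 4,0)
BNE top: taken
r4=(-2)-6=-8
r4=M[208]=7
r4=7&12=4
r4=4-10=-6
r3=208+4=212
r0=4-2=2
CMP r0, #0  (cmp 2,0)
BNE top: taken
r4=(-6)-6=-12
r4=M[212]=30
r4=30&12=12
r4=12-10=2
r3=212+4=216
r0=2-2=0
CMP r0, #0  (cmp 0,0)
BNE top: not taken
halt.

216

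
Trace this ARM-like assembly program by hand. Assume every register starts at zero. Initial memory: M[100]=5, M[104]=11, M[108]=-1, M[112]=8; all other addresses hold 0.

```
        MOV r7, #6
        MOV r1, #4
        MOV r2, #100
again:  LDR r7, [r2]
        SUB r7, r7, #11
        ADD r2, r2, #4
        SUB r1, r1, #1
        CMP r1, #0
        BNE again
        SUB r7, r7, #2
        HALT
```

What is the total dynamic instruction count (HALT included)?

29

MOV r7, #6 → r7=6
MOV r1, #4 → r1=4
MOV r2, #100 → r2=100
LDR r7, [r2] → r7=M[100]=5
SUB r7, r7, #11 → r7=5-11=-6
ADD r2, r2, #4 → r2=100+4=104
SUB r1, r1, #1 → r1=4-1=3
CMP r1, #0  (cmp 3,0)
BNE again: taken
LDR r7, [r2] → r7=M[104]=11
SUB r7, r7, #11 → r7=11-11=0
ADD r2, r2, #4 → r2=104+4=108
SUB r1, r1, #1 → r1=3-1=2
CMP r1, #0  (cmp 2,0)
BNE again: taken
LDR r7, [r2] → r7=M[108]=-1
SUB r7, r7, #11 → r7=(-1)-11=-12
ADD r2, r2, #4 → r2=108+4=112
SUB r1, r1, #1 → r1=2-1=1
CMP r1, #0  (cmp 1,0)
BNE again: taken
LDR r7, [r2] → r7=M[112]=8
SUB r7, r7, #11 → r7=8-11=-3
ADD r2, r2, #4 → r2=112+4=116
SUB r1, r1, #1 → r1=1-1=0
CMP r1, #0  (cmp 0,0)
BNE again: not taken
SUB r7, r7, #2 → r7=(-3)-2=-5
halt.
Total executed instructions: 29.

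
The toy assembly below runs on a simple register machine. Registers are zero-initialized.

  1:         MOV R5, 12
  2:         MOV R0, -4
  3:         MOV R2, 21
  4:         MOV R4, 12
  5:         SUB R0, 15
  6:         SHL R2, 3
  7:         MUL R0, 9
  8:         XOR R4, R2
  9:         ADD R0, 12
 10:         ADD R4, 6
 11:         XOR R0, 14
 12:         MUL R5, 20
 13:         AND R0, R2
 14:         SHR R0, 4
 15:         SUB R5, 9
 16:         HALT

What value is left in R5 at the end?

R5=12
R0=-4
R2=21
R4=12
R0=(-4)-15=-19
R2=21<<3=168
R0=(-19)*9=-171
R4=12^168=164
R0=(-171)+12=-159
R4=164+6=170
R0=(-159)^14=-145
R5=12*20=240
R0=(-145)&168=40
R0=40>>4=2
R5=240-9=231
halt.

231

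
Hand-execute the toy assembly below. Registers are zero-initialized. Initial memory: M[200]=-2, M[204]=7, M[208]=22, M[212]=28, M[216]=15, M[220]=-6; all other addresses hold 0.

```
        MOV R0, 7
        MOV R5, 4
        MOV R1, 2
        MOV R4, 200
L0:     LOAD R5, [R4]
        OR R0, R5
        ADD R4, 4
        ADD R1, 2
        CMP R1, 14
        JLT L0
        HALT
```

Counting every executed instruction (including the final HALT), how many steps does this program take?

MOV R0, 7 → R0=7
MOV R5, 4 → R5=4
MOV R1, 2 → R1=2
MOV R4, 200 → R4=200
LOAD R5, [R4] → R5=M[200]=-2
OR R0, R5 → R0=7|(-2)=-1
ADD R4, 4 → R4=200+4=204
ADD R1, 2 → R1=2+2=4
CMP R1, 14  (cmp 4,14)
JLT L0: taken
LOAD R5, [R4] → R5=M[204]=7
OR R0, R5 → R0=(-1)|7=-1
ADD R4, 4 → R4=204+4=208
ADD R1, 2 → R1=4+2=6
CMP R1, 14  (cmp 6,14)
JLT L0: taken
LOAD R5, [R4] → R5=M[208]=22
OR R0, R5 → R0=(-1)|22=-1
ADD R4, 4 → R4=208+4=212
ADD R1, 2 → R1=6+2=8
CMP R1, 14  (cmp 8,14)
JLT L0: taken
LOAD R5, [R4] → R5=M[212]=28
OR R0, R5 → R0=(-1)|28=-1
ADD R4, 4 → R4=212+4=216
ADD R1, 2 → R1=8+2=10
CMP R1, 14  (cmp 10,14)
JLT L0: taken
LOAD R5, [R4] → R5=M[216]=15
OR R0, R5 → R0=(-1)|15=-1
ADD R4, 4 → R4=216+4=220
ADD R1, 2 → R1=10+2=12
CMP R1, 14  (cmp 12,14)
JLT L0: taken
LOAD R5, [R4] → R5=M[220]=-6
OR R0, R5 → R0=(-1)|(-6)=-1
ADD R4, 4 → R4=220+4=224
ADD R1, 2 → R1=12+2=14
CMP R1, 14  (cmp 14,14)
JLT L0: not taken
halt.
Total executed instructions: 41.

41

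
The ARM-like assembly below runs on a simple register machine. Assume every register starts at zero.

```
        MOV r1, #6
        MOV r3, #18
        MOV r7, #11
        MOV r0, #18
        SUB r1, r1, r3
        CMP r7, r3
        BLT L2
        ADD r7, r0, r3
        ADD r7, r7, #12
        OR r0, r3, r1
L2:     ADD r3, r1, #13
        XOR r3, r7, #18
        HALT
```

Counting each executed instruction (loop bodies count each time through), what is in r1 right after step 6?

after MOV r1, #6: r1=6
after MOV r3, #18: r3=18
after MOV r7, #11: r7=11
after MOV r0, #18: r0=18
after SUB r1, r1, r3: r1=6-18=-12
CMP r7, r3  (cmp 11,18)
After step 6: r1 = -12.

-12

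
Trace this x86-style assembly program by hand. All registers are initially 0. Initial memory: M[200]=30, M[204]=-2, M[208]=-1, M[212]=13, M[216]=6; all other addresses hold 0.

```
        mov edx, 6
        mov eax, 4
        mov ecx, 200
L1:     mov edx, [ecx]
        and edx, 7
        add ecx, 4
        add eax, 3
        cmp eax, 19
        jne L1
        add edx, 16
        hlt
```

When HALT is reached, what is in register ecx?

edx=6
eax=4
ecx=200
edx=M[200]=30
edx=30&7=6
ecx=200+4=204
eax=4+3=7
cmp eax, 19  (cmp 7,19)
jne L1: taken
edx=M[204]=-2
edx=(-2)&7=6
ecx=204+4=208
eax=7+3=10
cmp eax, 19  (cmp 10,19)
jne L1: taken
edx=M[208]=-1
edx=(-1)&7=7
ecx=208+4=212
eax=10+3=13
cmp eax, 19  (cmp 13,19)
jne L1: taken
edx=M[212]=13
edx=13&7=5
ecx=212+4=216
eax=13+3=16
cmp eax, 19  (cmp 16,19)
jne L1: taken
edx=M[216]=6
edx=6&7=6
ecx=216+4=220
eax=16+3=19
cmp eax, 19  (cmp 19,19)
jne L1: not taken
edx=6+16=22
halt.

220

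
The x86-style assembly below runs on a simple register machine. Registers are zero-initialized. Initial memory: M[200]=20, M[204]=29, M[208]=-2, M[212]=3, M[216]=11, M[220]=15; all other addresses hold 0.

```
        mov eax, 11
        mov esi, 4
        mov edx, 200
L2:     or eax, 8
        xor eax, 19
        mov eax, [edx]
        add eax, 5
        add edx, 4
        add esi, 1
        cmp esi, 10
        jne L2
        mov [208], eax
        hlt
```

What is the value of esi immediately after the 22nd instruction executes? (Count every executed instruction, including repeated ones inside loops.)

6

mov eax, 11 → eax=11
mov esi, 4 → esi=4
mov edx, 200 → edx=200
or eax, 8 → eax=11|8=11
xor eax, 19 → eax=11^19=24
mov eax, [edx] → eax=M[200]=20
add eax, 5 → eax=20+5=25
add edx, 4 → edx=200+4=204
add esi, 1 → esi=4+1=5
cmp esi, 10  (cmp 5,10)
jne L2: taken
or eax, 8 → eax=25|8=25
xor eax, 19 → eax=25^19=10
mov eax, [edx] → eax=M[204]=29
add eax, 5 → eax=29+5=34
add edx, 4 → edx=204+4=208
add esi, 1 → esi=5+1=6
cmp esi, 10  (cmp 6,10)
jne L2: taken
or eax, 8 → eax=34|8=42
xor eax, 19 → eax=42^19=57
mov eax, [edx] → eax=M[208]=-2
After step 22: esi = 6.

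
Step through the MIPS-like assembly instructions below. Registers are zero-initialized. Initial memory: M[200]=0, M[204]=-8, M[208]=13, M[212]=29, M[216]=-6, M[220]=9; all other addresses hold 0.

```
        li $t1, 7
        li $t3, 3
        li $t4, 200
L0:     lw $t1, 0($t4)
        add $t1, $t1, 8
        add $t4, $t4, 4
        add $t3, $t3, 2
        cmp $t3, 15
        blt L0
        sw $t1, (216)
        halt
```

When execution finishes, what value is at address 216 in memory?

li $t1, 7 → $t1=7
li $t3, 3 → $t3=3
li $t4, 200 → $t4=200
lw $t1, 0($t4) → $t1=M[200]=0
add $t1, $t1, 8 → $t1=0+8=8
add $t4, $t4, 4 → $t4=200+4=204
add $t3, $t3, 2 → $t3=3+2=5
cmp $t3, 15  (cmp 5,15)
blt L0: taken
lw $t1, 0($t4) → $t1=M[204]=-8
add $t1, $t1, 8 → $t1=(-8)+8=0
add $t4, $t4, 4 → $t4=204+4=208
add $t3, $t3, 2 → $t3=5+2=7
cmp $t3, 15  (cmp 7,15)
blt L0: taken
lw $t1, 0($t4) → $t1=M[208]=13
add $t1, $t1, 8 → $t1=13+8=21
add $t4, $t4, 4 → $t4=208+4=212
add $t3, $t3, 2 → $t3=7+2=9
cmp $t3, 15  (cmp 9,15)
blt L0: taken
lw $t1, 0($t4) → $t1=M[212]=29
add $t1, $t1, 8 → $t1=29+8=37
add $t4, $t4, 4 → $t4=212+4=216
add $t3, $t3, 2 → $t3=9+2=11
cmp $t3, 15  (cmp 11,15)
blt L0: taken
lw $t1, 0($t4) → $t1=M[216]=-6
add $t1, $t1, 8 → $t1=(-6)+8=2
add $t4, $t4, 4 → $t4=216+4=220
add $t3, $t3, 2 → $t3=11+2=13
cmp $t3, 15  (cmp 13,15)
blt L0: taken
lw $t1, 0($t4) → $t1=M[220]=9
add $t1, $t1, 8 → $t1=9+8=17
add $t4, $t4, 4 → $t4=220+4=224
add $t3, $t3, 2 → $t3=13+2=15
cmp $t3, 15  (cmp 15,15)
blt L0: not taken
sw $t1, (216) → M[216]=17
halt.

17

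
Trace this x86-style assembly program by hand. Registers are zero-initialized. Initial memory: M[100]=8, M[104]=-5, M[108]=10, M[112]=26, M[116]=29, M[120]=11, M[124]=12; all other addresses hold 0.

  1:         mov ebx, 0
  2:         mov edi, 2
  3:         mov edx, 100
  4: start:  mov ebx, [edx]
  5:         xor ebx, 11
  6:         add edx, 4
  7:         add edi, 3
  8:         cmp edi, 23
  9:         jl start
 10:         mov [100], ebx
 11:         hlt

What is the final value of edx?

128

after mov ebx, 0: ebx=0
after mov edi, 2: edi=2
after mov edx, 100: edx=100
after mov ebx, [edx]: ebx=M[100]=8
after xor ebx, 11: ebx=8^11=3
after add edx, 4: edx=100+4=104
after add edi, 3: edi=2+3=5
cmp edi, 23  (cmp 5,23)
jl start: taken
after mov ebx, [edx]: ebx=M[104]=-5
after xor ebx, 11: ebx=(-5)^11=-16
after add edx, 4: edx=104+4=108
after add edi, 3: edi=5+3=8
cmp edi, 23  (cmp 8,23)
jl start: taken
after mov ebx, [edx]: ebx=M[108]=10
after xor ebx, 11: ebx=10^11=1
after add edx, 4: edx=108+4=112
after add edi, 3: edi=8+3=11
cmp edi, 23  (cmp 11,23)
jl start: taken
after mov ebx, [edx]: ebx=M[112]=26
after xor ebx, 11: ebx=26^11=17
after add edx, 4: edx=112+4=116
after add edi, 3: edi=11+3=14
cmp edi, 23  (cmp 14,23)
jl start: taken
after mov ebx, [edx]: ebx=M[116]=29
after xor ebx, 11: ebx=29^11=22
after add edx, 4: edx=116+4=120
after add edi, 3: edi=14+3=17
cmp edi, 23  (cmp 17,23)
jl start: taken
after mov ebx, [edx]: ebx=M[120]=11
after xor ebx, 11: ebx=11^11=0
after add edx, 4: edx=120+4=124
after add edi, 3: edi=17+3=20
cmp edi, 23  (cmp 20,23)
jl start: taken
after mov ebx, [edx]: ebx=M[124]=12
after xor ebx, 11: ebx=12^11=7
after add edx, 4: edx=124+4=128
after add edi, 3: edi=20+3=23
cmp edi, 23  (cmp 23,23)
jl start: not taken
mov [100], ebx → M[100]=7
halt.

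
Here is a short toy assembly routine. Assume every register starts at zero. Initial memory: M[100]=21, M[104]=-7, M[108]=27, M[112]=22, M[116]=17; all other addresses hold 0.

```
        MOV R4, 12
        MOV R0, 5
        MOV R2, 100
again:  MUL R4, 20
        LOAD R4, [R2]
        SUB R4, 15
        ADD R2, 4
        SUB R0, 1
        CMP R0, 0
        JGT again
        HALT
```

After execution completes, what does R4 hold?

2

R4=12
R0=5
R2=100
R4=12*20=240
R4=M[100]=21
R4=21-15=6
R2=100+4=104
R0=5-1=4
CMP R0, 0  (cmp 4,0)
JGT again: taken
R4=6*20=120
R4=M[104]=-7
R4=(-7)-15=-22
R2=104+4=108
R0=4-1=3
CMP R0, 0  (cmp 3,0)
JGT again: taken
R4=(-22)*20=-440
R4=M[108]=27
R4=27-15=12
R2=108+4=112
R0=3-1=2
CMP R0, 0  (cmp 2,0)
JGT again: taken
R4=12*20=240
R4=M[112]=22
R4=22-15=7
R2=112+4=116
R0=2-1=1
CMP R0, 0  (cmp 1,0)
JGT again: taken
R4=7*20=140
R4=M[116]=17
R4=17-15=2
R2=116+4=120
R0=1-1=0
CMP R0, 0  (cmp 0,0)
JGT again: not taken
halt.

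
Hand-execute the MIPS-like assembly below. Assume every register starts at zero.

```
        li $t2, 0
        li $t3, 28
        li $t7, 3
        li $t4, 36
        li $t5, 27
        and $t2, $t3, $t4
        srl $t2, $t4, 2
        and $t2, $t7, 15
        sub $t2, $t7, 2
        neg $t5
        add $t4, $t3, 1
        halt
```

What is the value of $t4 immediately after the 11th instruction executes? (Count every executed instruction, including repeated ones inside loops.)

after li $t2, 0: $t2=0
after li $t3, 28: $t3=28
after li $t7, 3: $t7=3
after li $t4, 36: $t4=36
after li $t5, 27: $t5=27
after and $t2, $t3, $t4: $t2=28&36=4
after srl $t2, $t4, 2: $t2=36>>2=9
after and $t2, $t7, 15: $t2=3&15=3
after sub $t2, $t7, 2: $t2=3-2=1
after neg $t5: $t5=-(27)=-27
after add $t4, $t3, 1: $t4=28+1=29
After step 11: $t4 = 29.

29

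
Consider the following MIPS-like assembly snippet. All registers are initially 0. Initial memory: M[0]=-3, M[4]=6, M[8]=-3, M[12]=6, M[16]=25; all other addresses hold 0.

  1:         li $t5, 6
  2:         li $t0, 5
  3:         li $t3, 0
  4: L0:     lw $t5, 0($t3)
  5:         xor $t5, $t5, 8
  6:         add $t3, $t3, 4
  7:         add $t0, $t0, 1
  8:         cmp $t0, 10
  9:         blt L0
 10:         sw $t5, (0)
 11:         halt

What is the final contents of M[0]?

$t5=6
$t0=5
$t3=0
$t5=M[0]=-3
$t5=(-3)^8=-11
$t3=0+4=4
$t0=5+1=6
cmp $t0, 10  (cmp 6,10)
blt L0: taken
$t5=M[4]=6
$t5=6^8=14
$t3=4+4=8
$t0=6+1=7
cmp $t0, 10  (cmp 7,10)
blt L0: taken
$t5=M[8]=-3
$t5=(-3)^8=-11
$t3=8+4=12
$t0=7+1=8
cmp $t0, 10  (cmp 8,10)
blt L0: taken
$t5=M[12]=6
$t5=6^8=14
$t3=12+4=16
$t0=8+1=9
cmp $t0, 10  (cmp 9,10)
blt L0: taken
$t5=M[16]=25
$t5=25^8=17
$t3=16+4=20
$t0=9+1=10
cmp $t0, 10  (cmp 10,10)
blt L0: not taken
sw $t5, (0) → M[0]=17
halt.

17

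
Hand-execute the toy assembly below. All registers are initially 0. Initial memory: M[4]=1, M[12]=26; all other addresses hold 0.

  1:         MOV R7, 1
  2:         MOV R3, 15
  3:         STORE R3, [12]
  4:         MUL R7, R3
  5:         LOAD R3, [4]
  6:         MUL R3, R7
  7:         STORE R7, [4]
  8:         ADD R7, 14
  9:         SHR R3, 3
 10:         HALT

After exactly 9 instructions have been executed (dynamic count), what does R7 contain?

29

MOV R7, 1 → R7=1
MOV R3, 15 → R3=15
STORE R3, [12] → M[12]=15
MUL R7, R3 → R7=1*15=15
LOAD R3, [4] → R3=M[4]=1
MUL R3, R7 → R3=1*15=15
STORE R7, [4] → M[4]=15
ADD R7, 14 → R7=15+14=29
SHR R3, 3 → R3=15>>3=1
After step 9: R7 = 29.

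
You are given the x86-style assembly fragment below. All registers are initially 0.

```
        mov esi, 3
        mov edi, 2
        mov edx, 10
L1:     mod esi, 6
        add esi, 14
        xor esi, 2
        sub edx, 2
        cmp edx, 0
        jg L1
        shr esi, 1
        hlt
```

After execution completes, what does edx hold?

mov esi, 3 → esi=3
mov edi, 2 → edi=2
mov edx, 10 → edx=10
mod esi, 6 → esi=3%6=3
add esi, 14 → esi=3+14=17
xor esi, 2 → esi=17^2=19
sub edx, 2 → edx=10-2=8
cmp edx, 0  (cmp 8,0)
jg L1: taken
mod esi, 6 → esi=19%6=1
add esi, 14 → esi=1+14=15
xor esi, 2 → esi=15^2=13
sub edx, 2 → edx=8-2=6
cmp edx, 0  (cmp 6,0)
jg L1: taken
mod esi, 6 → esi=13%6=1
add esi, 14 → esi=1+14=15
xor esi, 2 → esi=15^2=13
sub edx, 2 → edx=6-2=4
cmp edx, 0  (cmp 4,0)
jg L1: taken
mod esi, 6 → esi=13%6=1
add esi, 14 → esi=1+14=15
xor esi, 2 → esi=15^2=13
sub edx, 2 → edx=4-2=2
cmp edx, 0  (cmp 2,0)
jg L1: taken
mod esi, 6 → esi=13%6=1
add esi, 14 → esi=1+14=15
xor esi, 2 → esi=15^2=13
sub edx, 2 → edx=2-2=0
cmp edx, 0  (cmp 0,0)
jg L1: not taken
shr esi, 1 → esi=13>>1=6
halt.

0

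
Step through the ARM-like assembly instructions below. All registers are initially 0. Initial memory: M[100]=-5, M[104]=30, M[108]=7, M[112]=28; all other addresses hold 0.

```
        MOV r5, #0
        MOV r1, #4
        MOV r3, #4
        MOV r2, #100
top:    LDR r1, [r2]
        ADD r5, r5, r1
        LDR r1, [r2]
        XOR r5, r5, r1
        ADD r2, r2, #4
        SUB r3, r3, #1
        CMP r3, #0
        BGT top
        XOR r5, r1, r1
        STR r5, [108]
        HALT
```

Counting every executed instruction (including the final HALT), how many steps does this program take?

r5=0
r1=4
r3=4
r2=100
r1=M[100]=-5
r5=0+(-5)=-5
r1=M[100]=-5
r5=(-5)^(-5)=0
r2=100+4=104
r3=4-1=3
CMP r3, #0  (cmp 3,0)
BGT top: taken
r1=M[104]=30
r5=0+30=30
r1=M[104]=30
r5=30^30=0
r2=104+4=108
r3=3-1=2
CMP r3, #0  (cmp 2,0)
BGT top: taken
r1=M[108]=7
r5=0+7=7
r1=M[108]=7
r5=7^7=0
r2=108+4=112
r3=2-1=1
CMP r3, #0  (cmp 1,0)
BGT top: taken
r1=M[112]=28
r5=0+28=28
r1=M[112]=28
r5=28^28=0
r2=112+4=116
r3=1-1=0
CMP r3, #0  (cmp 0,0)
BGT top: not taken
r5=28^28=0
STR r5, [108] → M[108]=0
halt.
Total executed instructions: 39.

39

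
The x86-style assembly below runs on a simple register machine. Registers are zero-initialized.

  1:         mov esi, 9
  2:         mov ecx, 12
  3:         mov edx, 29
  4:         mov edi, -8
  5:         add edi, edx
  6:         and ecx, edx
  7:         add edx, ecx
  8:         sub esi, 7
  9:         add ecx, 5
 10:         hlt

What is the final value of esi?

2

after mov esi, 9: esi=9
after mov ecx, 12: ecx=12
after mov edx, 29: edx=29
after mov edi, -8: edi=-8
after add edi, edx: edi=(-8)+29=21
after and ecx, edx: ecx=12&29=12
after add edx, ecx: edx=29+12=41
after sub esi, 7: esi=9-7=2
after add ecx, 5: ecx=12+5=17
halt.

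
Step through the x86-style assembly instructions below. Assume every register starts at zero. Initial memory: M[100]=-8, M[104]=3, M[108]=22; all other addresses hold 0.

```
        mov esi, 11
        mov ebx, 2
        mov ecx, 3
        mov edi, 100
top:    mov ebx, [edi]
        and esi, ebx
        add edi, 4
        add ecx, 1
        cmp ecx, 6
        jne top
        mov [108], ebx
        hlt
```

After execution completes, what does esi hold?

esi=11
ebx=2
ecx=3
edi=100
ebx=M[100]=-8
esi=11&(-8)=8
edi=100+4=104
ecx=3+1=4
cmp ecx, 6  (cmp 4,6)
jne top: taken
ebx=M[104]=3
esi=8&3=0
edi=104+4=108
ecx=4+1=5
cmp ecx, 6  (cmp 5,6)
jne top: taken
ebx=M[108]=22
esi=0&22=0
edi=108+4=112
ecx=5+1=6
cmp ecx, 6  (cmp 6,6)
jne top: not taken
mov [108], ebx → M[108]=22
halt.

0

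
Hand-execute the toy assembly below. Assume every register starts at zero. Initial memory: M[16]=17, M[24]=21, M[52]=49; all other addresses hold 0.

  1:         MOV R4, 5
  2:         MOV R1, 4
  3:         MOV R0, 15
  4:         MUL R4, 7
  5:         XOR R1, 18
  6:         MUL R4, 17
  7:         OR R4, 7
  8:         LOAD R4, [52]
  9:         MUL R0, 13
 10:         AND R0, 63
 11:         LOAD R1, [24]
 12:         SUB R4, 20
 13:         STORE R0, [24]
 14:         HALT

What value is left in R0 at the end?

after MOV R4, 5: R4=5
after MOV R1, 4: R1=4
after MOV R0, 15: R0=15
after MUL R4, 7: R4=5*7=35
after XOR R1, 18: R1=4^18=22
after MUL R4, 17: R4=35*17=595
after OR R4, 7: R4=595|7=599
after LOAD R4, [52]: R4=M[52]=49
after MUL R0, 13: R0=15*13=195
after AND R0, 63: R0=195&63=3
after LOAD R1, [24]: R1=M[24]=21
after SUB R4, 20: R4=49-20=29
STORE R0, [24] → M[24]=3
halt.

3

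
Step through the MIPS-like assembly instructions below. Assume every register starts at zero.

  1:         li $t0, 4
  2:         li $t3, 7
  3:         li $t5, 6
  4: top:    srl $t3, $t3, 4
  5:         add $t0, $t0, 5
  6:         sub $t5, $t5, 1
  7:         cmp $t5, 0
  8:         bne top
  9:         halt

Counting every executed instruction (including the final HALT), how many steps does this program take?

$t0=4
$t3=7
$t5=6
$t3=7>>4=0
$t0=4+5=9
$t5=6-1=5
cmp $t5, 0  (cmp 5,0)
bne top: taken
$t3=0>>4=0
$t0=9+5=14
$t5=5-1=4
cmp $t5, 0  (cmp 4,0)
bne top: taken
$t3=0>>4=0
$t0=14+5=19
$t5=4-1=3
cmp $t5, 0  (cmp 3,0)
bne top: taken
$t3=0>>4=0
$t0=19+5=24
$t5=3-1=2
cmp $t5, 0  (cmp 2,0)
bne top: taken
$t3=0>>4=0
$t0=24+5=29
$t5=2-1=1
cmp $t5, 0  (cmp 1,0)
bne top: taken
$t3=0>>4=0
$t0=29+5=34
$t5=1-1=0
cmp $t5, 0  (cmp 0,0)
bne top: not taken
halt.
Total executed instructions: 34.

34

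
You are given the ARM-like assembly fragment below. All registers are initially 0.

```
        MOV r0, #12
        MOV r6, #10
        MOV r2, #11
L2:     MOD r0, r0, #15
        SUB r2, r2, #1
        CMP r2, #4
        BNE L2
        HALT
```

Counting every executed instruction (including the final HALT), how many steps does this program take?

32

r0=12
r6=10
r2=11
r0=12%15=12
r2=11-1=10
CMP r2, #4  (cmp 10,4)
BNE L2: taken
r0=12%15=12
r2=10-1=9
CMP r2, #4  (cmp 9,4)
BNE L2: taken
r0=12%15=12
r2=9-1=8
CMP r2, #4  (cmp 8,4)
BNE L2: taken
r0=12%15=12
r2=8-1=7
CMP r2, #4  (cmp 7,4)
BNE L2: taken
r0=12%15=12
r2=7-1=6
CMP r2, #4  (cmp 6,4)
BNE L2: taken
r0=12%15=12
r2=6-1=5
CMP r2, #4  (cmp 5,4)
BNE L2: taken
r0=12%15=12
r2=5-1=4
CMP r2, #4  (cmp 4,4)
BNE L2: not taken
halt.
Total executed instructions: 32.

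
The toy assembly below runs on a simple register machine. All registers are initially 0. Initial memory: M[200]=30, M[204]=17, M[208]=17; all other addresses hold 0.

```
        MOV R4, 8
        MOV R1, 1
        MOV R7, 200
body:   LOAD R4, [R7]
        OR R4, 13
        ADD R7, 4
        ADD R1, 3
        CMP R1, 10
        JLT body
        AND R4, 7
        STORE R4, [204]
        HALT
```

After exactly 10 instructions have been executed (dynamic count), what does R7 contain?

204

MOV R4, 8 → R4=8
MOV R1, 1 → R1=1
MOV R7, 200 → R7=200
LOAD R4, [R7] → R4=M[200]=30
OR R4, 13 → R4=30|13=31
ADD R7, 4 → R7=200+4=204
ADD R1, 3 → R1=1+3=4
CMP R1, 10  (cmp 4,10)
JLT body: taken
LOAD R4, [R7] → R4=M[204]=17
After step 10: R7 = 204.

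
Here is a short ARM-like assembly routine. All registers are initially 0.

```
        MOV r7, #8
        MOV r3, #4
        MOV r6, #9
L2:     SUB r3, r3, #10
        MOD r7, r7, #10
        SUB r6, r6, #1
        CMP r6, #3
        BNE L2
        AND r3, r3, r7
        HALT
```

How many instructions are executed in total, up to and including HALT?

35

MOV r7, #8 → r7=8
MOV r3, #4 → r3=4
MOV r6, #9 → r6=9
SUB r3, r3, #10 → r3=4-10=-6
MOD r7, r7, #10 → r7=8%10=8
SUB r6, r6, #1 → r6=9-1=8
CMP r6, #3  (cmp 8,3)
BNE L2: taken
SUB r3, r3, #10 → r3=(-6)-10=-16
MOD r7, r7, #10 → r7=8%10=8
SUB r6, r6, #1 → r6=8-1=7
CMP r6, #3  (cmp 7,3)
BNE L2: taken
SUB r3, r3, #10 → r3=(-16)-10=-26
MOD r7, r7, #10 → r7=8%10=8
SUB r6, r6, #1 → r6=7-1=6
CMP r6, #3  (cmp 6,3)
BNE L2: taken
SUB r3, r3, #10 → r3=(-26)-10=-36
MOD r7, r7, #10 → r7=8%10=8
SUB r6, r6, #1 → r6=6-1=5
CMP r6, #3  (cmp 5,3)
BNE L2: taken
SUB r3, r3, #10 → r3=(-36)-10=-46
MOD r7, r7, #10 → r7=8%10=8
SUB r6, r6, #1 → r6=5-1=4
CMP r6, #3  (cmp 4,3)
BNE L2: taken
SUB r3, r3, #10 → r3=(-46)-10=-56
MOD r7, r7, #10 → r7=8%10=8
SUB r6, r6, #1 → r6=4-1=3
CMP r6, #3  (cmp 3,3)
BNE L2: not taken
AND r3, r3, r7 → r3=(-56)&8=8
halt.
Total executed instructions: 35.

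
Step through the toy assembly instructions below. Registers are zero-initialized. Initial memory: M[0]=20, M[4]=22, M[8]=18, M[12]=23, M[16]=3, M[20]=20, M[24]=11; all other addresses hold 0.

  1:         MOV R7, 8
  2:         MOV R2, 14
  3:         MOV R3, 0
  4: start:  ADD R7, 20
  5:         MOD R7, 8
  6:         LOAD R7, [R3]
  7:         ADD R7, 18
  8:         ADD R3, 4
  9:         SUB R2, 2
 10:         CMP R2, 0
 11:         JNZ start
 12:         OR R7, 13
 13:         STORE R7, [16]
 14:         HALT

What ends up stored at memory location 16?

29

R7=8
R2=14
R3=0
R7=8+20=28
R7=28%8=4
R7=M[0]=20
R7=20+18=38
R3=0+4=4
R2=14-2=12
CMP R2, 0  (cmp 12,0)
JNZ start: taken
R7=38+20=58
R7=58%8=2
R7=M[4]=22
R7=22+18=40
R3=4+4=8
R2=12-2=10
CMP R2, 0  (cmp 10,0)
JNZ start: taken
R7=40+20=60
R7=60%8=4
R7=M[8]=18
R7=18+18=36
R3=8+4=12
R2=10-2=8
CMP R2, 0  (cmp 8,0)
JNZ start: taken
R7=36+20=56
R7=56%8=0
R7=M[12]=23
R7=23+18=41
R3=12+4=16
R2=8-2=6
CMP R2, 0  (cmp 6,0)
JNZ start: taken
R7=41+20=61
R7=61%8=5
R7=M[16]=3
R7=3+18=21
R3=16+4=20
R2=6-2=4
CMP R2, 0  (cmp 4,0)
JNZ start: taken
R7=21+20=41
R7=41%8=1
R7=M[20]=20
R7=20+18=38
R3=20+4=24
R2=4-2=2
CMP R2, 0  (cmp 2,0)
JNZ start: taken
R7=38+20=58
R7=58%8=2
R7=M[24]=11
R7=11+18=29
R3=24+4=28
R2=2-2=0
CMP R2, 0  (cmp 0,0)
JNZ start: not taken
R7=29|13=29
STORE R7, [16] → M[16]=29
halt.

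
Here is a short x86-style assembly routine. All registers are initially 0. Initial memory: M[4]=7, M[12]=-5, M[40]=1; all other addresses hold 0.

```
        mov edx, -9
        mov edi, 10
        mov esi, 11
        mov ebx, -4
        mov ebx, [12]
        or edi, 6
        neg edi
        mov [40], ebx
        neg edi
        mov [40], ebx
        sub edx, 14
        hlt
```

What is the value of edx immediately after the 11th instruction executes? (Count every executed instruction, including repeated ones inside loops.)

after mov edx, -9: edx=-9
after mov edi, 10: edi=10
after mov esi, 11: esi=11
after mov ebx, -4: ebx=-4
after mov ebx, [12]: ebx=M[12]=-5
after or edi, 6: edi=10|6=14
after neg edi: edi=-(14)=-14
mov [40], ebx → M[40]=-5
after neg edi: edi=-(-14)=14
mov [40], ebx → M[40]=-5
after sub edx, 14: edx=(-9)-14=-23
After step 11: edx = -23.

-23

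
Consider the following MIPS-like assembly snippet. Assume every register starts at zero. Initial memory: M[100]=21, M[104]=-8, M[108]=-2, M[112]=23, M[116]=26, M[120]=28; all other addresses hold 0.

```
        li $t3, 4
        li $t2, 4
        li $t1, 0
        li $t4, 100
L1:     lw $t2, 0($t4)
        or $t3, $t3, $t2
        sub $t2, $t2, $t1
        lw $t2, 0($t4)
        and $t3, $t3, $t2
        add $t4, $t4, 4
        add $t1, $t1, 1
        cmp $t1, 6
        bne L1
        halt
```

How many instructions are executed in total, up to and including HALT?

$t3=4
$t2=4
$t1=0
$t4=100
$t2=M[100]=21
$t3=4|21=21
$t2=21-0=21
$t2=M[100]=21
$t3=21&21=21
$t4=100+4=104
$t1=0+1=1
cmp $t1, 6  (cmp 1,6)
bne L1: taken
$t2=M[104]=-8
$t3=21|(-8)=-3
$t2=(-8)-1=-9
$t2=M[104]=-8
$t3=(-3)&(-8)=-8
$t4=104+4=108
$t1=1+1=2
cmp $t1, 6  (cmp 2,6)
bne L1: taken
$t2=M[108]=-2
$t3=(-8)|(-2)=-2
$t2=(-2)-2=-4
$t2=M[108]=-2
$t3=(-2)&(-2)=-2
$t4=108+4=112
$t1=2+1=3
cmp $t1, 6  (cmp 3,6)
bne L1: taken
$t2=M[112]=23
$t3=(-2)|23=-1
$t2=23-3=20
$t2=M[112]=23
$t3=(-1)&23=23
$t4=112+4=116
$t1=3+1=4
cmp $t1, 6  (cmp 4,6)
bne L1: taken
$t2=M[116]=26
$t3=23|26=31
$t2=26-4=22
$t2=M[116]=26
$t3=31&26=26
$t4=116+4=120
$t1=4+1=5
cmp $t1, 6  (cmp 5,6)
bne L1: taken
$t2=M[120]=28
$t3=26|28=30
$t2=28-5=23
$t2=M[120]=28
$t3=30&28=28
$t4=120+4=124
$t1=5+1=6
cmp $t1, 6  (cmp 6,6)
bne L1: not taken
halt.
Total executed instructions: 59.

59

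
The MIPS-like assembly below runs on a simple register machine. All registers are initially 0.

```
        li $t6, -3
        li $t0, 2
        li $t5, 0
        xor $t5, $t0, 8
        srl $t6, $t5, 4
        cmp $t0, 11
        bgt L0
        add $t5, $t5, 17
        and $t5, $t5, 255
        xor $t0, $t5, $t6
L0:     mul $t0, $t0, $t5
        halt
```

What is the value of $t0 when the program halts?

729

li $t6, -3 → $t6=-3
li $t0, 2 → $t0=2
li $t5, 0 → $t5=0
xor $t5, $t0, 8 → $t5=2^8=10
srl $t6, $t5, 4 → $t6=10>>4=0
cmp $t0, 11  (cmp 2,11)
bgt L0: not taken
add $t5, $t5, 17 → $t5=10+17=27
and $t5, $t5, 255 → $t5=27&255=27
xor $t0, $t5, $t6 → $t0=27^0=27
mul $t0, $t0, $t5 → $t0=27*27=729
halt.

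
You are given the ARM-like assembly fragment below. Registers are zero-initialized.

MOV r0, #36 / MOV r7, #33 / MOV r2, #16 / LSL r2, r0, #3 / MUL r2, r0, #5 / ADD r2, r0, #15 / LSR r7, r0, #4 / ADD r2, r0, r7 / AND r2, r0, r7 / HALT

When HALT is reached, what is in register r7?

r0=36
r7=33
r2=16
r2=36<<3=288
r2=36*5=180
r2=36+15=51
r7=36>>4=2
r2=36+2=38
r2=36&2=0
halt.

2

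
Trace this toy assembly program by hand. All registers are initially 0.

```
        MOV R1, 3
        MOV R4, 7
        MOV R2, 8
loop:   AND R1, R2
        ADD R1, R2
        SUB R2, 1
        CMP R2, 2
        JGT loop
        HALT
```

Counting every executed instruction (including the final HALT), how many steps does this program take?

R1=3
R4=7
R2=8
R1=3&8=0
R1=0+8=8
R2=8-1=7
CMP R2, 2  (cmp 7,2)
JGT loop: taken
R1=8&7=0
R1=0+7=7
R2=7-1=6
CMP R2, 2  (cmp 6,2)
JGT loop: taken
R1=7&6=6
R1=6+6=12
R2=6-1=5
CMP R2, 2  (cmp 5,2)
JGT loop: taken
R1=12&5=4
R1=4+5=9
R2=5-1=4
CMP R2, 2  (cmp 4,2)
JGT loop: taken
R1=9&4=0
R1=0+4=4
R2=4-1=3
CMP R2, 2  (cmp 3,2)
JGT loop: taken
R1=4&3=0
R1=0+3=3
R2=3-1=2
CMP R2, 2  (cmp 2,2)
JGT loop: not taken
halt.
Total executed instructions: 34.

34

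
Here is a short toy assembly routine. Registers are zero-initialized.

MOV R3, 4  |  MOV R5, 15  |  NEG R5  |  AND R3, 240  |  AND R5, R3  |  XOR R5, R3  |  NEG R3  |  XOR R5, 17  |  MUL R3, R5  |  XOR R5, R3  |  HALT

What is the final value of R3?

0

MOV R3, 4 → R3=4
MOV R5, 15 → R5=15
NEG R5 → R5=-(15)=-15
AND R3, 240 → R3=4&240=0
AND R5, R3 → R5=(-15)&0=0
XOR R5, R3 → R5=0^0=0
NEG R3 → R3=-(0)=0
XOR R5, 17 → R5=0^17=17
MUL R3, R5 → R3=0*17=0
XOR R5, R3 → R5=17^0=17
halt.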